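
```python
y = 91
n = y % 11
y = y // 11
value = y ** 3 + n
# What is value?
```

Trace:
`y = 91` → y = 91
`n = y % 11` → n = 3
`y = y // 11` → y = 8
`value = y ** 3 + n` → value = 515
So value = 515

Answer: 515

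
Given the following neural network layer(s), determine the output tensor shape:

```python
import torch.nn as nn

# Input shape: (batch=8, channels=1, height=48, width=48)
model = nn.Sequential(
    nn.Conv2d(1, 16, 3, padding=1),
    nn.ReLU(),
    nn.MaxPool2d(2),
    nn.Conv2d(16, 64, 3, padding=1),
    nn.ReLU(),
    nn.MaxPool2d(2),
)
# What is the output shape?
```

Input: (8, 1, 48, 48) -> after first Conv2d: (8, 16, 48, 48) -> after first MaxPool2d: (8, 16, 24, 24) -> after second Conv2d: (8, 64, 24, 24) -> Output: (8, 64, 12, 12)

Answer: (8, 64, 12, 12)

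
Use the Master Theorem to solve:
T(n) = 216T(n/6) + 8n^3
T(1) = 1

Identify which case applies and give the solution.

a=216, b=6, f(n)=8n^3. log_6(216) = 3. Since c=3 = 3, Case 2 applies: T(n) = Θ(n^log_b(a) · log n) = O(n^3 log n).

Answer: O(n^3 log n) - Case 2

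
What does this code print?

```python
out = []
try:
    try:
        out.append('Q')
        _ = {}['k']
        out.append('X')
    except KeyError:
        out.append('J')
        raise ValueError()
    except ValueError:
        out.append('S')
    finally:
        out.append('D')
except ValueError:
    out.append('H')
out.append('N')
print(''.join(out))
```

Execution trace: 'Q' (inner try body) → 'J' (inner except KeyError) → 'D' (inner finally) → 'H' (outer except ValueError) → 'N' (after the try/except). Output: QJDHN

Answer: QJDHN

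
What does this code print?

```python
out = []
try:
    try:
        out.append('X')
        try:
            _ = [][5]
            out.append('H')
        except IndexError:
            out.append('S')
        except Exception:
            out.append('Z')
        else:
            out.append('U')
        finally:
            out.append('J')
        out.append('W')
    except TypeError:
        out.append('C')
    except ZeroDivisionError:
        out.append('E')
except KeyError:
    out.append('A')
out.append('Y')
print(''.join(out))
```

Execution trace: 'X' (try body) → 'S' (inner except IndexError) → 'J' (inner finally) → 'W' (try body, no exception) → 'Y' (after the try/except). Output: XSJWY

Answer: XSJWY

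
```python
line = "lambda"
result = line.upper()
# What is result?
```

Trace:
`line = "lambda"` → line = 'lambda'
`result = line.upper()` → result = 'LAMBDA'
So result = 'LAMBDA'

Answer: 'LAMBDA'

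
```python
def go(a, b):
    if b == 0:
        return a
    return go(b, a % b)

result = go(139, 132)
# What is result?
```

go(139, 132) -> go(132, 7) -> go(7, 6) -> go(6, 1) -> go(1, 0) -> 1

Answer: 1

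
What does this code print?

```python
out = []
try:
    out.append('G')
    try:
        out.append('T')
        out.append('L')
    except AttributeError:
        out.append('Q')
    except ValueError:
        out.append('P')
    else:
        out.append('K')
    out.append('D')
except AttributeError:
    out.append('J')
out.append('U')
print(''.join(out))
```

Execution trace: 'G' (try body) → 'T' (inner try body) → 'L' (inner try body, no exception) → 'K' (inner else) → 'D' (try body, no exception) → 'U' (after the try/except). Output: GTLKDU

Answer: GTLKDU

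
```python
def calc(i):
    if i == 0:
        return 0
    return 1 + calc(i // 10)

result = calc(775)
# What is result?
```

Count of digits of 775: 3

Answer: 3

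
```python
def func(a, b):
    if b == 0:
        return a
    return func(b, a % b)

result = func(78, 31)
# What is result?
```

func(78, 31) -> func(31, 16) -> func(16, 15) -> func(15, 1) -> func(1, 0) -> 1

Answer: 1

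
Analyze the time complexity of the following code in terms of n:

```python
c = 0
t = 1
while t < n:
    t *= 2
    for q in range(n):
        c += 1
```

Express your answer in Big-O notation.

Each loop level contributes: log n × n. Multiplying the contributions gives O(n log n).

Answer: O(n log n)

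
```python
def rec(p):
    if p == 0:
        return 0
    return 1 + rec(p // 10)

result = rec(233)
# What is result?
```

Count of digits of 233: 3

Answer: 3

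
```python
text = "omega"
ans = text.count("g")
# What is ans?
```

Trace:
`text = "omega"` → text = 'omega'
`ans = text.count("g")` → ans = 1
So ans = 1

Answer: 1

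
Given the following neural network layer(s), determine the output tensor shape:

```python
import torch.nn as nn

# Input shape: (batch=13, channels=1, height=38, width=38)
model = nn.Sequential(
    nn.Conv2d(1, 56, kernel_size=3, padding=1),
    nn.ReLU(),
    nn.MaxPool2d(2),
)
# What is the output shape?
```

Input: (13, 1, 38, 38) -> after Conv2d: (13, 56, 38, 38) -> after ReLU: (13, 56, 38, 38) -> Output: (13, 56, 19, 19)

Answer: (13, 56, 19, 19)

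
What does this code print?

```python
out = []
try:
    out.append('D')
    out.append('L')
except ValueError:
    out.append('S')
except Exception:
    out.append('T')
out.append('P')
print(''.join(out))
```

Execution trace: 'D' (try body) → 'L' (try body, no exception) → 'P' (after the try/except). Output: DLP

Answer: DLP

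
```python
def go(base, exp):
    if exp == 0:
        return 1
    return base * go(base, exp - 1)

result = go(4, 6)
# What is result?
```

go(4, 6) = 4 * 4 * 4 * 4 * 4 * 4 = 4096

Answer: 4096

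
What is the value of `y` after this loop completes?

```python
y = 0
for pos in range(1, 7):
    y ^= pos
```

XOR of 1 to 6
`y` takes the values: 0 → 1 → 3 → 0 → 4 → 1 → 7

Answer: 7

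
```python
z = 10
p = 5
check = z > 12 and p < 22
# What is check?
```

Trace:
`z = 10` → z = 10
`p = 5` → p = 5
`check = z > 12 and p < 22` → check = False
So check = False

Answer: False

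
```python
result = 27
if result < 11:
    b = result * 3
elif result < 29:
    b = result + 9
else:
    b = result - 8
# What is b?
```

Trace:
`result = 27` → result = 27
`if result < 11: ...` → result < 11 is False, result < 29 is True → b = 36
So b = 36

Answer: 36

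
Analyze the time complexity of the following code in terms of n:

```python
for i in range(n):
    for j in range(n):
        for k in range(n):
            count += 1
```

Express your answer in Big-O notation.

This is Triple nested loop. Time complexity: O(n³).

Answer: O(n³)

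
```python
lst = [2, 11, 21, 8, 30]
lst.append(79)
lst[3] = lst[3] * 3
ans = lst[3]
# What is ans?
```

Trace:
`lst = [2, 11, 21, 8, 30]` → lst = [2, 11, 21, 8, 30]
`lst.append(79)` → lst = [2, 11, 21, 8, 30, 79]
`lst[3] = lst[3] * 3` → lst = [2, 11, 21, 24, 30, 79]
`ans = lst[3]` → ans = 24
So ans = 24

Answer: 24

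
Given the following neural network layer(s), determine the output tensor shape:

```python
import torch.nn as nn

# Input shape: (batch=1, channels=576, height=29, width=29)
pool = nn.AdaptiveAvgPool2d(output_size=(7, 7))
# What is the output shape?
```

Input: (1, 576, 29, 29) -> Output: (1, 576, 7, 7)

Answer: (1, 576, 7, 7)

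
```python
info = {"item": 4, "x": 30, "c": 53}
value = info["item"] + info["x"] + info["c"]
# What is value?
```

Trace:
`info = {"item": 4, "x": 30, "c": 53}` → info = {'item': 4, 'x': 30, 'c': 53}
`value = info["item"] + info["x"] + info["c"]` → value = 87
So value = 87

Answer: 87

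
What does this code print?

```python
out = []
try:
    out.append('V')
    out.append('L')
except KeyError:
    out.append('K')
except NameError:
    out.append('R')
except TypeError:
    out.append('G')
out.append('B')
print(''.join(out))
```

Execution trace: 'V' (try body) → 'L' (try body, no exception) → 'B' (after the try/except). Output: VLB

Answer: VLB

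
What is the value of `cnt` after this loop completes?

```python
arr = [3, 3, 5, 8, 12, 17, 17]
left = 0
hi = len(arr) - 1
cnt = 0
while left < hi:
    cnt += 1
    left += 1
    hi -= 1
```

Iterations until pointers meet (list length 7)
`cnt` takes the values: 0 → 1 → 2 → 3

Answer: 3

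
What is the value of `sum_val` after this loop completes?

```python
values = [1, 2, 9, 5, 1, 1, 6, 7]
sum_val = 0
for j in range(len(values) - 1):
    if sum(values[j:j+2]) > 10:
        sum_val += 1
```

Count windows with sum > 10
`sum_val` takes the values: 0 → 1 → 2 → 3

Answer: 3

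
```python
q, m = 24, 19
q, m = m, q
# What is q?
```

Trace:
`q, m = 24, 19` → q = 24; m = 19
`q, m = m, q` → q = 19; m = 24
So q = 19

Answer: 19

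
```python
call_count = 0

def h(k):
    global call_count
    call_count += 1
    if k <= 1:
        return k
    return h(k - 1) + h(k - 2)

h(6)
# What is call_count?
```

Calls(k) = 1 + Calls(k-1) + Calls(k-2); Calls(0)=Calls(1)=1. For k=6 this gives 25.

Answer: 25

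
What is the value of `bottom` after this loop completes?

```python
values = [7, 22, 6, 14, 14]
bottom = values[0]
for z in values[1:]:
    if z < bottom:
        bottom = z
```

Minimum of [7, 22, 6, 14, 14]
`bottom` takes the values: 7 → 6

Answer: 6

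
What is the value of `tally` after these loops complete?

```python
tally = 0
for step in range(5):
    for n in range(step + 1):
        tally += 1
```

Triangle: 1 + 2 + ... + 5
`tally` takes the values: 0 → 1 → 2 → 3 → 4 → 5 → 6 → 7 → 8 → 9 → 10 → 11 → 12 → 13 → 14 → 15

Answer: 15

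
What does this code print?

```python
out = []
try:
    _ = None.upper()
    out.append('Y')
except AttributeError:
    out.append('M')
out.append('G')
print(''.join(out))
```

Execution trace: 'M' (except AttributeError) → 'G' (after the try/except). Output: MG

Answer: MG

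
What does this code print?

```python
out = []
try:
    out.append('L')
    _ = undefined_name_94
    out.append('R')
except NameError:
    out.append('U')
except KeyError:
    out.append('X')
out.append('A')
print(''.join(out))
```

Execution trace: 'L' (try body) → 'U' (except NameError) → 'A' (after the try/except). Output: LUA

Answer: LUA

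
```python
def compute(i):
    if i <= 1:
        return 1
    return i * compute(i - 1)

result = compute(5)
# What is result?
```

compute(5) = 5 * 4 * 3 * 2 * 1 = 120

Answer: 120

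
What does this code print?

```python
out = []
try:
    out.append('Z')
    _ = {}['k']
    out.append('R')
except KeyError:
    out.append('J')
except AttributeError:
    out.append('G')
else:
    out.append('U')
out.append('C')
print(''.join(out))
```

Execution trace: 'Z' (try body) → 'J' (except KeyError) → 'C' (after the try/except). Output: ZJC

Answer: ZJC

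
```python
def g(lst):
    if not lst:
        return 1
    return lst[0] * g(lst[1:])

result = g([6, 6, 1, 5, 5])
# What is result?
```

Product over [6, 6, 1, 5, 5] = 6 * 6 * 1 * 5 * 5 = 900

Answer: 900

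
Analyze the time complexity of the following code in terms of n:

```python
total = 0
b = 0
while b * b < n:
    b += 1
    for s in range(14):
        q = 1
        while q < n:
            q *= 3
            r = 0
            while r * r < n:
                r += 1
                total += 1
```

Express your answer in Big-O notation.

Each loop level contributes: √n × 1 × log n × √n. Multiplying the contributions gives O(n log n).

Answer: O(n log n)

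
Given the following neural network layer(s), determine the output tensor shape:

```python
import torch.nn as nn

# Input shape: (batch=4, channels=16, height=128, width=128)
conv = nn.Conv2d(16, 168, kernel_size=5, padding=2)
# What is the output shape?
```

Input: (4, 16, 128, 128) -> Output: (4, 168, 128, 128)

Answer: (4, 168, 128, 128)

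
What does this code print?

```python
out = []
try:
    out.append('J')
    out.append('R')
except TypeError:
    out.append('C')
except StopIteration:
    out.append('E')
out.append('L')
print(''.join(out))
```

Execution trace: 'J' (try body) → 'R' (try body, no exception) → 'L' (after the try/except). Output: JRL

Answer: JRL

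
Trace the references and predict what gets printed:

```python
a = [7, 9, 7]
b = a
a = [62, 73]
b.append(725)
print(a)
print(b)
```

Key concept: rebinding vs mutation: a is rebound to a new list, b still points at the original.
Step by step:
`a = [7, 9, 7]` → a = [7, 9, 7]
`b = a` → b = [7, 9, 7] (same object as a)
`a = [62, 73]` → a = [62, 73]
`b.append(725)` → b = [7, 9, 7, 725]
`print(a)` → prints [62, 73]
`print(b)` → prints [7, 9, 7, 725]

Answer:
[62, 73]
[7, 9, 7, 725]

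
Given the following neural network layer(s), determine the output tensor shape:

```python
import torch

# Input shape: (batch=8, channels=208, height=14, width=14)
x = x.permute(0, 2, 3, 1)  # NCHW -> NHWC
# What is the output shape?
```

Input: (8, 208, 14, 14) -> Output: (8, 14, 14, 208)

Answer: (8, 14, 14, 208)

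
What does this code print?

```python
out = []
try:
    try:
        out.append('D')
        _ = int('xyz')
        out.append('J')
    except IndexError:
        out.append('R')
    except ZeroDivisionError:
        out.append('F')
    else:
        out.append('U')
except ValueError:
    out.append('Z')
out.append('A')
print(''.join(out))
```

Execution trace: 'D' (try body) → 'Z' (outer except ValueError) → 'A' (after the try/except). Output: DZA

Answer: DZA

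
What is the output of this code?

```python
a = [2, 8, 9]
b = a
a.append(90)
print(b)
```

Key concept: basic list aliasing.
Step by step:
`a = [2, 8, 9]` → a = [2, 8, 9]
`b = a` → b = [2, 8, 9] (same object as a)
`a.append(90)` → a = [2, 8, 9, 90] (same object as b); b = [2, 8, 9, 90] (same object as a)
`print(b)` → prints [2, 8, 9, 90]

Answer: [2, 8, 9, 90]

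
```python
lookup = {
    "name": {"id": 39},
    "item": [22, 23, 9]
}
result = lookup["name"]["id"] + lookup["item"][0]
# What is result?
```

Trace:
`lookup = { ...` → lookup = {'name': {'id': 39}, 'item': [22, 23, 9]}
`result = lookup["name"]["id"] + lookup["item"][0]` → result = 61
So result = 61

Answer: 61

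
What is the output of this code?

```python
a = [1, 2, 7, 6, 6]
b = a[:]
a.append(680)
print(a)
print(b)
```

Key concept: slice [:] creates copy.
Step by step:
`a = [1, 2, 7, 6, 6]` → a = [1, 2, 7, 6, 6]
`b = a[:]` → b = [1, 2, 7, 6, 6]
`a.append(680)` → a = [1, 2, 7, 6, 6, 680]
`print(a)` → prints [1, 2, 7, 6, 6, 680]
`print(b)` → prints [1, 2, 7, 6, 6]

Answer:
[1, 2, 7, 6, 6, 680]
[1, 2, 7, 6, 6]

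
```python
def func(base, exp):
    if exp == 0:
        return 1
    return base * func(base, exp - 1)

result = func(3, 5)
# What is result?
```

func(3, 5) = 3 * 3 * 3 * 3 * 3 = 243

Answer: 243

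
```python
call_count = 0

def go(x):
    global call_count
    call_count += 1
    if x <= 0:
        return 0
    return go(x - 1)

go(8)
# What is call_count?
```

Linear recursion stepping by 1: 9 calls from x=8 down to ≤0.

Answer: 9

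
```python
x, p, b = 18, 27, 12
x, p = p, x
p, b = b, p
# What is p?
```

Trace:
`x, p, b = 18, 27, 12` → x = 18; p = 27; b = 12
`x, p = p, x` → x = 27; p = 18
`p, b = b, p` → p = 12; b = 18
So p = 12

Answer: 12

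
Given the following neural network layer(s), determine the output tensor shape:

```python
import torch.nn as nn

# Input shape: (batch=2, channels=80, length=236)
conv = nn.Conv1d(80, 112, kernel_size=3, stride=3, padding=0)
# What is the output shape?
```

Input: (2, 80, 236) -> Output: (2, 112, 78)

Answer: (2, 112, 78)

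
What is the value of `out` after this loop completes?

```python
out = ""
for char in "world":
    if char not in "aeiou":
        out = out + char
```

Remove vowels from 'world'
`out` takes the values: "" → "w" → "wr" → "wrl" → "wrld"

Answer: "wrld"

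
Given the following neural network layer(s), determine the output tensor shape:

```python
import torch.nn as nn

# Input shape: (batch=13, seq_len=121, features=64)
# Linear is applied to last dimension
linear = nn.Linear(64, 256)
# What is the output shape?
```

Input: (13, 121, 64) -> Output: (13, 121, 256)

Answer: (13, 121, 256)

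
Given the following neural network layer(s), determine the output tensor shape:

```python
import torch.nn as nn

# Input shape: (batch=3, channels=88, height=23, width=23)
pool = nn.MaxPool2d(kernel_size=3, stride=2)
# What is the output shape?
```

Input: (3, 88, 23, 23) -> Output: (3, 88, 11, 11)

Answer: (3, 88, 11, 11)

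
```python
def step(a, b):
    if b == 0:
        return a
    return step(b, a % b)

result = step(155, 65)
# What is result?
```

step(155, 65) -> step(65, 25) -> step(25, 15) -> step(15, 10) -> step(10, 5) -> step(5, 0) -> 5

Answer: 5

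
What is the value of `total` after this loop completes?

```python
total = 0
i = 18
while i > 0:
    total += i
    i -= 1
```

Sum 18 down to 1
`total` takes the values: 0 → 18 → 35 → 51 → 66 → 80 → 93 → 105 → 116 → 126 → 135 → 143 → 150 → 156 → 161 → 165 → 168 → 170 → 171

Answer: 171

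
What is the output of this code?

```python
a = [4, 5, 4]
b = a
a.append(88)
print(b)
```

Key concept: basic list aliasing.
Step by step:
`a = [4, 5, 4]` → a = [4, 5, 4]
`b = a` → b = [4, 5, 4] (same object as a)
`a.append(88)` → a = [4, 5, 4, 88] (same object as b); b = [4, 5, 4, 88] (same object as a)
`print(b)` → prints [4, 5, 4, 88]

Answer: [4, 5, 4, 88]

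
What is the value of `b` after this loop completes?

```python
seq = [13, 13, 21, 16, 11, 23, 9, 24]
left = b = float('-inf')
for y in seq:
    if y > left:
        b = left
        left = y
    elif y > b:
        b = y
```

Second largest (with repeats) in [13, 13, 21, 16, 11, 23, 9, 24]
`b` takes the values: -inf → 13 → 16 → 21 → 23

Answer: 23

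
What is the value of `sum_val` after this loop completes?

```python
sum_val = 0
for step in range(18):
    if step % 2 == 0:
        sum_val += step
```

Sum of even numbers 0 to 17
`sum_val` takes the values: 0 → 2 → 6 → 12 → 20 → 30 → 42 → 56 → 72

Answer: 72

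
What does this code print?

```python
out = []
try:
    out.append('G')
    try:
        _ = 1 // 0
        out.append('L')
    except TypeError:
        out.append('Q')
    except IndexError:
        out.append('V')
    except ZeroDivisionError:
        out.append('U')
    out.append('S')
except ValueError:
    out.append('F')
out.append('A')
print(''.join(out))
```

Execution trace: 'G' (try body) → 'U' (inner except ZeroDivisionError) → 'S' (try body, no exception) → 'A' (after the try/except). Output: GUSA

Answer: GUSA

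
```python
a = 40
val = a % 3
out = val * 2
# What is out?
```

Trace:
`a = 40` → a = 40
`val = a % 3` → val = 1
`out = val * 2` → out = 2
So out = 2

Answer: 2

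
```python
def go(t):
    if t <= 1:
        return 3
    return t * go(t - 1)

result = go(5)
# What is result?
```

go(5) = 5 * 4 * 3 * 2 * 3 = 360

Answer: 360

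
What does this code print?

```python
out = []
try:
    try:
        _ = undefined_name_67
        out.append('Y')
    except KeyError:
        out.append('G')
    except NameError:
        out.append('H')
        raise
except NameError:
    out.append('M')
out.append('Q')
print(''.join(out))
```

Execution trace: 'H' (inner except NameError) → 'M' (outer except NameError) → 'Q' (after the try/except). Output: HMQ

Answer: HMQ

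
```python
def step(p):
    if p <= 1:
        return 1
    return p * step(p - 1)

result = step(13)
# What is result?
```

step(13) = 13 * 12 * 11 * 10 * 9 * 8 * 7 * 6 * 5 * 4 * 3 * 2 * 1 = 6227020800

Answer: 6227020800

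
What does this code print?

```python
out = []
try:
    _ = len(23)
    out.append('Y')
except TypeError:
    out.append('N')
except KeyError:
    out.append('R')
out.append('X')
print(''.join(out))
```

Execution trace: 'N' (except TypeError) → 'X' (after the try/except). Output: NX

Answer: NX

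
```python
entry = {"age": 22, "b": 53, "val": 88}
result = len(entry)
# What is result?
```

Trace:
`entry = {"age": 22, "b": 53, "val": 88}` → entry = {'age': 22, 'b': 53, 'val': 88}
`result = len(entry)` → result = 3
So result = 3

Answer: 3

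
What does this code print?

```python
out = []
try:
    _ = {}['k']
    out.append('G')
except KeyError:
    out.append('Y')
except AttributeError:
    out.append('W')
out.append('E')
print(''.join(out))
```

Execution trace: 'Y' (except KeyError) → 'E' (after the try/except). Output: YE

Answer: YE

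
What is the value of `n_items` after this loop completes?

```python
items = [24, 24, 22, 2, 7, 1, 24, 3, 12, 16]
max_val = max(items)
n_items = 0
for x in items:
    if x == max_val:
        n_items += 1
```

Count of max value 24 in [24, 24, 22, 2, 7, 1, 24, 3, 12, 16]
`n_items` takes the values: 0 → 1 → 2 → 3

Answer: 3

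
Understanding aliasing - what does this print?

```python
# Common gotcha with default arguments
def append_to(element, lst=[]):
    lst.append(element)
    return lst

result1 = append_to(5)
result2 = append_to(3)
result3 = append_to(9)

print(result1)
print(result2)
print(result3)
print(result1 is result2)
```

Key concept: mutable default argument gotcha.
Step by step:
`result1 = append_to(5)` → result1 = [5]
`result2 = append_to(3)` → result1 = [5, 3] (same object as result2); result2 = [5, 3] (same object as result1)
`result3 = append_to(9)` → result1 = [5, 3, 9] (same object as result2, result3); result2 = [5, 3, 9] (same object as result1, result3); result3 = [5, 3, 9] (same object as result1, result2)
`print(result1)` → prints [5, 3, 9]
`print(result2)` → prints [5, 3, 9]
`print(result3)` → prints [5, 3, 9]
`print(result1 is result2)` → prints True

Answer:
[5, 3, 9]
[5, 3, 9]
[5, 3, 9]
True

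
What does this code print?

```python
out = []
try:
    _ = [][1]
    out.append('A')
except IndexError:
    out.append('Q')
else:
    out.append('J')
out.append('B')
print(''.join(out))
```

Execution trace: 'Q' (except IndexError) → 'B' (after the try/except). Output: QB

Answer: QB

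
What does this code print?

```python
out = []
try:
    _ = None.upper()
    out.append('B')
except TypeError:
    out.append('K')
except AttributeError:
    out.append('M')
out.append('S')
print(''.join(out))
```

Execution trace: 'M' (except AttributeError) → 'S' (after the try/except). Output: MS

Answer: MS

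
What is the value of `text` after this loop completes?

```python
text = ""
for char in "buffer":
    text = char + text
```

Reverse 'buffer'
`text` takes the values: "" → "b" → "ub" → "fub" → "ffub" → "effub" → "reffub"

Answer: "reffub"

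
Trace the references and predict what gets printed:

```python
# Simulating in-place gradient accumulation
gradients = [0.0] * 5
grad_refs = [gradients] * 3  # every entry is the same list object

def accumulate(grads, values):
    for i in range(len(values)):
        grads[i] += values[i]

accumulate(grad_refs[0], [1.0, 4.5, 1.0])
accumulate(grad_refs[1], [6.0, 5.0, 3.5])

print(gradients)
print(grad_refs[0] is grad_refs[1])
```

Key concept: gradient accumulation aliasing.
Step by step:
`gradients = [0.0] * 5` → gradients = [0.0, 0.0, 0.0, 0.0, 0.0]
`grad_refs = [gradients] * 3` → grad_refs = [[0.0, 0.0, 0.0, 0.0, 0.0], [0.0, 0.0, 0.0, 0.0, 0.0], [0.0, 0.0, 0.0, 0.0, 0.0]]
`accumulate(grad_refs[0], [1.0, 4.5, 1.0])` → gradients = [1.0, 4.5, 1.0, 0.0, 0.0]; grad_refs = [[1.0, 4.5, 1.0, 0.0, 0.0], [1.0, 4.5, 1.0, 0.0, 0.0], [1.0, 4.5, 1.0, 0.0, 0.0]]
`accumulate(grad_refs[1], [6.0, 5.0, 3.5])` → gradients = [7.0, 9.5, 4.5, 0.0, 0.0]; grad_refs = [[7.0, 9.5, 4.5, 0.0, 0.0], [7.0, 9.5, 4.5, 0.0, 0.0], [7.0, 9.5, 4.5, 0.0, 0.0]]
`print(gradients)` → prints [7.0, 9.5, 4.5, 0.0, 0.0]
`print(grad_refs[0] is grad_refs[1])` → prints True

Answer:
[7.0, 9.5, 4.5, 0.0, 0.0]
True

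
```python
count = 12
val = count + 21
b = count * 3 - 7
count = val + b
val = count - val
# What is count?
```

Trace:
`count = 12` → count = 12
`val = count + 21` → val = 33
`b = count * 3 - 7` → b = 29
`count = val + b` → count = 62
`val = count - val` → val = 29
So count = 62

Answer: 62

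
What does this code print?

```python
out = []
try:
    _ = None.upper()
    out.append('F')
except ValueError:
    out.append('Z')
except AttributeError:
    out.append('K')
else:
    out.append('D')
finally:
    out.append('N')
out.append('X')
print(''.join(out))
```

Execution trace: 'K' (except AttributeError) → 'N' (finally) → 'X' (after the try/except). Output: KNX

Answer: KNX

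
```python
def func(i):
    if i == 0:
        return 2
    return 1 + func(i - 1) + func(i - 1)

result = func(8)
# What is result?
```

func(i) = 1 + 2·func(i-1), func(0)=2. Closed form: (2+1)·2^8 - 1 = 767.

Answer: 767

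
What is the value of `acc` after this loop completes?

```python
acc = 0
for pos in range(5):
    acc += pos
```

Sum of 0 to 4 = 10
`acc` takes the values: 0 → 1 → 3 → 6 → 10

Answer: 10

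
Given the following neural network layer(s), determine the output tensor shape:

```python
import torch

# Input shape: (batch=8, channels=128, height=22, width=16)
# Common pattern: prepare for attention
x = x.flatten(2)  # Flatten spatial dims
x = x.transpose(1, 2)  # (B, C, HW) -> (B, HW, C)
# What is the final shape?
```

Input: (8, 128, 22, 16) -> after flatten(2): (8, 128, 352) -> Output: (8, 352, 128)

Answer: (8, 352, 128)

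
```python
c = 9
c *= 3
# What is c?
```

Trace:
`c = 9` → c = 9
`c *= 3` → c = 27
So c = 27

Answer: 27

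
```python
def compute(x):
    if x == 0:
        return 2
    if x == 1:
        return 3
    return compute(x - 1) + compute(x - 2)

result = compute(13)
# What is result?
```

Build up from base cases: compute(0)=2, compute(1)=3, compute(2)=5, compute(3)=8, compute(4)=13, compute(5)=21, compute(6)=34, ..., compute(13)=987

Answer: 987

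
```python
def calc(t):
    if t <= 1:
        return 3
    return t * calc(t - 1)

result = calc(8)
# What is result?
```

calc(8) = 8 * 7 * 6 * 5 * 4 * 3 * 2 * 3 = 120960

Answer: 120960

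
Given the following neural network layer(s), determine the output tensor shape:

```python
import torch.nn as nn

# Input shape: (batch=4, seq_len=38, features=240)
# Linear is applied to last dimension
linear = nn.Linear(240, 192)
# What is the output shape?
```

Input: (4, 38, 240) -> Output: (4, 38, 192)

Answer: (4, 38, 192)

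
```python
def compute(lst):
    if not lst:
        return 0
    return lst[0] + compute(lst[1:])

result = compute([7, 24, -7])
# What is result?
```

7 + 24 + (-7) + 0 = 24

Answer: 24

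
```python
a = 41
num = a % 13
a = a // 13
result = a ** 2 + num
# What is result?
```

Trace:
`a = 41` → a = 41
`num = a % 13` → num = 2
`a = a // 13` → a = 3
`result = a ** 2 + num` → result = 11
So result = 11

Answer: 11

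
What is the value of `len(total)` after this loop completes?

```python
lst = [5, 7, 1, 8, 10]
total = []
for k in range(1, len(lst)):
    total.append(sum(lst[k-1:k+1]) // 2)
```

Number of 2-element averages
`total` takes the values: [] → [6] → [6, 4] → [6, 4, 4] → [6, 4, 4, 9]
So `len(total)` = 4

Answer: 4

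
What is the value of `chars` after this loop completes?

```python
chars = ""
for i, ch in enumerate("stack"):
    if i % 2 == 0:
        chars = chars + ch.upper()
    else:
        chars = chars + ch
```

Uppercase even positions in 'stack'
`chars` takes the values: "" → "S" → "St" → "StA" → "StAc" → "StAcK"

Answer: "StAcK"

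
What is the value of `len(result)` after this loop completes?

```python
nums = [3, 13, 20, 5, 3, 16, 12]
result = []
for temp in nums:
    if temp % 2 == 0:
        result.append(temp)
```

Count even numbers in [3, 13, 20, 5, 3, 16, 12]
`result` takes the values: [] → [20] → [20, 16] → [20, 16, 12]
So `len(result)` = 3

Answer: 3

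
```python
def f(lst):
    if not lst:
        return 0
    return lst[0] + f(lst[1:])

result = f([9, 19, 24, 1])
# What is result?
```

9 + 19 + 24 + 1 + 0 = 53

Answer: 53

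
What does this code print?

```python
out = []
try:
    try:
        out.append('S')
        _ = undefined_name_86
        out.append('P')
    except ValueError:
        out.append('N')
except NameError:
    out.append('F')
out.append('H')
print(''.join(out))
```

Execution trace: 'S' (try body) → 'F' (outer except NameError) → 'H' (after the try/except). Output: SFH

Answer: SFH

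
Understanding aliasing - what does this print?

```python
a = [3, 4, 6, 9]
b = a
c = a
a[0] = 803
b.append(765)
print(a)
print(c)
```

Key concept: multiple aliases.
Step by step:
`a = [3, 4, 6, 9]` → a = [3, 4, 6, 9]
`b = a` → b = [3, 4, 6, 9] (same object as a)
`c = a` → c = [3, 4, 6, 9] (same object as a, b)
`a[0] = 803` → a = [803, 4, 6, 9] (same object as b, c); b = [803, 4, 6, 9] (same object as a, c); c = [803, 4, 6, 9] (same object as a, b)
`b.append(765)` → a = [803, 4, 6, 9, 765] (same object as b, c); b = [803, 4, 6, 9, 765] (same object as a, c); c = [803, 4, 6, 9, 765] (same object as a, b)
`print(a)` → prints [803, 4, 6, 9, 765]
`print(c)` → prints [803, 4, 6, 9, 765]

Answer:
[803, 4, 6, 9, 765]
[803, 4, 6, 9, 765]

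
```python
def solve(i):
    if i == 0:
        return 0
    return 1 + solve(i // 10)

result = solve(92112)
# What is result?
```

Count of digits of 92112: 5

Answer: 5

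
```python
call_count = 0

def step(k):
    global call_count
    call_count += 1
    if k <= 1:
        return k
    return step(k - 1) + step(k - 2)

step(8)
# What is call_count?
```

Calls(k) = 1 + Calls(k-1) + Calls(k-2); Calls(0)=Calls(1)=1. For k=8 this gives 67.

Answer: 67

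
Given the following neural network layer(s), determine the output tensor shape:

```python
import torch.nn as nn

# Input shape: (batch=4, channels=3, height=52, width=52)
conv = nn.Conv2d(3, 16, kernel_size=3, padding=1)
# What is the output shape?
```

Input: (4, 3, 52, 52) -> Output: (4, 16, 52, 52)

Answer: (4, 16, 52, 52)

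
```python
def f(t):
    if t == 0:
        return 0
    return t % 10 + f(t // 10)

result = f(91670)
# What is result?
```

Sum of digits of 91670: 0 + 7 + 6 + 1 + 9 = 23

Answer: 23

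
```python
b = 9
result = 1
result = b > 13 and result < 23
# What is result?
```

Trace:
`b = 9` → b = 9
`result = 1` → result = 1
`result = b > 13 and result < 23` → result = False
So result = False

Answer: False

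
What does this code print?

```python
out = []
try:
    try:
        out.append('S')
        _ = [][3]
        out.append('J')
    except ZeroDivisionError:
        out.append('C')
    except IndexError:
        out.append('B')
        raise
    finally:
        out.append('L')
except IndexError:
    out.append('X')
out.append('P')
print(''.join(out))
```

Execution trace: 'S' (inner try body) → 'B' (inner except IndexError) → 'L' (inner finally) → 'X' (outer except IndexError) → 'P' (after the try/except). Output: SBLXP

Answer: SBLXP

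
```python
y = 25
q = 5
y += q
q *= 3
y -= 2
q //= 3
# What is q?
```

Trace:
`y = 25` → y = 25
`q = 5` → q = 5
`y += q` → y = 30
`q *= 3` → q = 15
`y -= 2` → y = 28
`q //= 3` → q = 5
So q = 5

Answer: 5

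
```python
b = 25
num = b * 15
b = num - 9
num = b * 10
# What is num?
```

Trace:
`b = 25` → b = 25
`num = b * 15` → num = 375
`b = num - 9` → b = 366
`num = b * 10` → num = 3660
So num = 3660

Answer: 3660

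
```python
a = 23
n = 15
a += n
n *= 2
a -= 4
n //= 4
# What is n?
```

Trace:
`a = 23` → a = 23
`n = 15` → n = 15
`a += n` → a = 38
`n *= 2` → n = 30
`a -= 4` → a = 34
`n //= 4` → n = 7
So n = 7

Answer: 7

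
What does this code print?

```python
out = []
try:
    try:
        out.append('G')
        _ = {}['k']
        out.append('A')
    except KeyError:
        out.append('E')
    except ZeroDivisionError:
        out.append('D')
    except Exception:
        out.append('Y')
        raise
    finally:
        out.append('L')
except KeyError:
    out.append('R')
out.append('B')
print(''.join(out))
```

Execution trace: 'G' (try body) → 'E' (except KeyError) → 'L' (finally) → 'B' (after the try/except). Output: GELB

Answer: GELB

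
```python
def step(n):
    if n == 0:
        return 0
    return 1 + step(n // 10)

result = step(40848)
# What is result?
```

Count of digits of 40848: 5

Answer: 5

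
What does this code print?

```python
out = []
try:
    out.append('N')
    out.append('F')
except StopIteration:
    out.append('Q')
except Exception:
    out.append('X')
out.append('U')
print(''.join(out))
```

Execution trace: 'N' (try body) → 'F' (try body, no exception) → 'U' (after the try/except). Output: NFU

Answer: NFU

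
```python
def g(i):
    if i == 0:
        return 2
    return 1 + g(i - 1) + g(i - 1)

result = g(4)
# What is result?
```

g(i) = 1 + 2·g(i-1), g(0)=2. Closed form: (2+1)·2^4 - 1 = 47.

Answer: 47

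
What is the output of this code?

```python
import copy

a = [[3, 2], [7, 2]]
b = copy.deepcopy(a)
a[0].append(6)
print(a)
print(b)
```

Key concept: deep copy is fully independent.
Step by step:
`a = [[3, 2], [7, 2]]` → a = [[3, 2], [7, 2]]
`b = copy.deepcopy(a)` → b = [[3, 2], [7, 2]]
`a[0].append(6)` → a = [[3, 2, 6], [7, 2]]
`print(a)` → prints [[3, 2, 6], [7, 2]]
`print(b)` → prints [[3, 2], [7, 2]]

Answer:
[[3, 2, 6], [7, 2]]
[[3, 2], [7, 2]]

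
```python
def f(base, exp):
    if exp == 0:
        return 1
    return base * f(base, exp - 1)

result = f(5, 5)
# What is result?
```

f(5, 5) = 5 * 5 * 5 * 5 * 5 = 3125

Answer: 3125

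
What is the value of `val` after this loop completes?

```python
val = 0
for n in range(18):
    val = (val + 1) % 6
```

Increment mod 6, 18 times = 0
`val` takes the values: 0 → 1 → 2 → 3 → 4 → 5 → 0 → 1 → 2 → 3 → 4 → 5 → 0 → 1 → 2 → 3 → 4 → 5 → 0

Answer: 0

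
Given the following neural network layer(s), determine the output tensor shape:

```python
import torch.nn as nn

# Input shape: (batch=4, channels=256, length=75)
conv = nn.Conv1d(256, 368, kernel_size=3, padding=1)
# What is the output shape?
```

Input: (4, 256, 75) -> Output: (4, 368, 75)

Answer: (4, 368, 75)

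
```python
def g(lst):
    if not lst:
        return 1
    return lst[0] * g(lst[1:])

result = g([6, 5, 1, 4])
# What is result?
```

Product over [6, 5, 1, 4] = 6 * 5 * 1 * 4 = 120

Answer: 120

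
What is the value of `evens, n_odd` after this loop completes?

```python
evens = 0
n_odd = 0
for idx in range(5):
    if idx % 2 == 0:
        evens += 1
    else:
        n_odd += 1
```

Count evens and odds in range(5)
`evens, n_odd` takes the values: (0, 0) → (1, 0) → (1, 1) → (2, 1) → (2, 2) → (3, 2)

Answer: 3, 2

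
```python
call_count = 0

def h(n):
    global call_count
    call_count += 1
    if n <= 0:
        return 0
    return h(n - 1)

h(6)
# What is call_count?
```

Linear recursion stepping by 1: 7 calls from n=6 down to ≤0.

Answer: 7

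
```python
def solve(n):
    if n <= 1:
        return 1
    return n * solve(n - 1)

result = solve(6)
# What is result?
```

solve(6) = 6 * 5 * 4 * 3 * 2 * 1 = 720

Answer: 720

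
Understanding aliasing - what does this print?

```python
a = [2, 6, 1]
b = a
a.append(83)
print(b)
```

Key concept: basic list aliasing.
Step by step:
`a = [2, 6, 1]` → a = [2, 6, 1]
`b = a` → b = [2, 6, 1] (same object as a)
`a.append(83)` → a = [2, 6, 1, 83] (same object as b); b = [2, 6, 1, 83] (same object as a)
`print(b)` → prints [2, 6, 1, 83]

Answer: [2, 6, 1, 83]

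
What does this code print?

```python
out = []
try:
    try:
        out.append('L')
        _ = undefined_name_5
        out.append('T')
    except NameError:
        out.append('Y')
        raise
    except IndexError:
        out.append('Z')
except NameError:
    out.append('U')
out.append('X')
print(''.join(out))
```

Execution trace: 'L' (inner try body) → 'Y' (inner except NameError) → 'U' (outer except NameError) → 'X' (after the try/except). Output: LYUX

Answer: LYUX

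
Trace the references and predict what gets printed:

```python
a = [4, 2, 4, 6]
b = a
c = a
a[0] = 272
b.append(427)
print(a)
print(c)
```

Key concept: multiple aliases.
Step by step:
`a = [4, 2, 4, 6]` → a = [4, 2, 4, 6]
`b = a` → b = [4, 2, 4, 6] (same object as a)
`c = a` → c = [4, 2, 4, 6] (same object as a, b)
`a[0] = 272` → a = [272, 2, 4, 6] (same object as b, c); b = [272, 2, 4, 6] (same object as a, c); c = [272, 2, 4, 6] (same object as a, b)
`b.append(427)` → a = [272, 2, 4, 6, 427] (same object as b, c); b = [272, 2, 4, 6, 427] (same object as a, c); c = [272, 2, 4, 6, 427] (same object as a, b)
`print(a)` → prints [272, 2, 4, 6, 427]
`print(c)` → prints [272, 2, 4, 6, 427]

Answer:
[272, 2, 4, 6, 427]
[272, 2, 4, 6, 427]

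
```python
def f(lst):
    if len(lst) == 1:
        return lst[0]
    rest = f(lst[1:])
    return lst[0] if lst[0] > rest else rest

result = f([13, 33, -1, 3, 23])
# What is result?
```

Recursive max over [13, 33, -1, 3, 23] = 33

Answer: 33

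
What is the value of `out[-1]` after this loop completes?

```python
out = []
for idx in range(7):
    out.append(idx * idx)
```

Last element of squares 0 to 6
`out` takes the values: [] → [0] → [0, 1] → [0, 1, 4] → [0, 1, 4, 9] → [0, 1, 4, 9, 16] → [0, 1, 4, 9, 16, 25] → [0, 1, 4, 9, 16, 25, 36]
So `out[-1]` = 36

Answer: 36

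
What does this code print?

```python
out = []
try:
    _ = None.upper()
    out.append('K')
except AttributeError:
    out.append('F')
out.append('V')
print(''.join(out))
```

Execution trace: 'F' (except AttributeError) → 'V' (after the try/except). Output: FV

Answer: FV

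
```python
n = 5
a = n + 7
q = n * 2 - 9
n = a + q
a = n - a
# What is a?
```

Trace:
`n = 5` → n = 5
`a = n + 7` → a = 12
`q = n * 2 - 9` → q = 1
`n = a + q` → n = 13
`a = n - a` → a = 1
So a = 1

Answer: 1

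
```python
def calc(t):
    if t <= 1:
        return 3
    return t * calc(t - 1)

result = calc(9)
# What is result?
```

calc(9) = 9 * 8 * 7 * 6 * 5 * 4 * 3 * 2 * 3 = 1088640

Answer: 1088640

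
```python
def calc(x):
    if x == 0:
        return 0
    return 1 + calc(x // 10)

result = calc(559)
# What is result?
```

Count of digits of 559: 3

Answer: 3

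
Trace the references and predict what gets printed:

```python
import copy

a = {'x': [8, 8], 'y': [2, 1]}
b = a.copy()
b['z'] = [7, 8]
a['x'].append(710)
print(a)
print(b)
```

Key concept: shallow copy of dict with mutable values.
Step by step:
`a = {'x': [8, 8], 'y': [2, 1]}` → a = {'x': [8, 8], 'y': [2, 1]}
`b = a.copy()` → b = {'x': [8, 8], 'y': [2, 1]}
`b['z'] = [7, 8]` → b = {'x': [8, 8], 'y': [2, 1], 'z': [7, 8]}
`a['x'].append(710)` → a = {'x': [8, 8, 710], 'y': [2, 1]}; b = {'x': [8, 8, 710], 'y': [2, 1], 'z': [7, 8]}
`print(a)` → prints {'x': [8, 8, 710], 'y': [2, 1]}
`print(b)` → prints {'x': [8, 8, 710], 'y': [2, 1], 'z': [7, 8]}

Answer:
{'x': [8, 8, 710], 'y': [2, 1]}
{'x': [8, 8, 710], 'y': [2, 1], 'z': [7, 8]}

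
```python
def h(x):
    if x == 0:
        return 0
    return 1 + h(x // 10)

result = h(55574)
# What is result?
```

Count of digits of 55574: 5

Answer: 5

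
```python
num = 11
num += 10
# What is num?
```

Trace:
`num = 11` → num = 11
`num += 10` → num = 21
So num = 21

Answer: 21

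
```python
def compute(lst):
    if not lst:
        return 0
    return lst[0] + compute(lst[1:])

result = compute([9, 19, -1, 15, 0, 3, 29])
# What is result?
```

9 + 19 + (-1) + 15 + 0 + 3 + 29 + 0 = 74

Answer: 74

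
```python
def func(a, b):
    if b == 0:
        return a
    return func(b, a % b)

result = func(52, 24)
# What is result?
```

func(52, 24) -> func(24, 4) -> func(4, 0) -> 4

Answer: 4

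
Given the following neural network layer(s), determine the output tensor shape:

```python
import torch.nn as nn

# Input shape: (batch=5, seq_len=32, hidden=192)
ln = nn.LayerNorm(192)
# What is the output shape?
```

Input: (5, 32, 192) -> Output: (5, 32, 192)

Answer: (5, 32, 192)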